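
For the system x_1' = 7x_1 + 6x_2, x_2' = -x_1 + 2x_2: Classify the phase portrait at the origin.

A = [[7,6],[-1,2]]; det(A-λI) = λ^2 - 9λ + 20.
λ = 5, 4: both positive.

unstable node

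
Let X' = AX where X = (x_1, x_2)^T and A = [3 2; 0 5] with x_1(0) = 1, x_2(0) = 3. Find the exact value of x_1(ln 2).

80

A = [[3,2],[0,5]]; eigenvalues λ = 3, 5.
Eigenvectors: (1,0) for λ=3, (-1,-1) for λ=5.
From the initial condition, c_1 = -2, c_2 = -3.
x_1(ln 2) = (-2)(2^3)(1) + (-3)(2^5)(-1) = 80.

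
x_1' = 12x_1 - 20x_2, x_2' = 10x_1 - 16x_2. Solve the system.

x_1(t) = c_1e^(-2t)sin(2t) + 3c_1e^(-2t)cos(2t) + 3c_2e^(-2t)sin(2t) - c_2e^(-2t)cos(2t), x_2(t) = c_1e^(-2t)sin(2t) + 2c_1e^(-2t)cos(2t) + 2c_2e^(-2t)sin(2t) - c_2e^(-2t)cos(2t)

Coefficient matrix A = [[12, -20], [10, -16]].
Characteristic polynomial det(A - λI) = λ^2 + 4λ + 8 = 0.
Eigenvalues λ = -2 ± 2i (complex conjugate pair).
For λ=-2+2i: an eigenvector is (3,2) - i(1,1) = (3 - i, 2 - i).
A real fundamental pair from Re and Im of e^((-2+2i)t)v: X_1 = e^(-2t)(cos(2t)·(3,2) + sin(2t)·(1,1)), X_2 = e^(-2t)(sin(2t)·(3,2) - cos(2t)·(1,1)).
General solution: c_1X_1 + c_2X_2.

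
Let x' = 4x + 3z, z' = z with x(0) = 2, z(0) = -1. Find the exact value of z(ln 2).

-2

A = [[4,3],[0,1]]; eigenvalues λ = 1, 4.
Eigenvectors: (1,-1) for λ=1, (-1,0) for λ=4.
From the initial condition, c_1 = 1, c_2 = -1.
z(ln 2) = (1)(2^1)(-1) + (-1)(2^4)(0) = -2.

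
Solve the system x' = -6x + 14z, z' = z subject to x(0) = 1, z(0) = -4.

x(t) = -8e^(t) + 9e^(-6t), z(t) = -4e^(t)

Coefficient matrix A = [[-6, 14], [0, 1]].
Characteristic polynomial det(A - λI) = λ^2 + 5λ - 6 = 0.
Eigenvalues λ = 1, -6.
For λ=1: (A-λI) row 1 is [-7, 14], so an eigenvector is (2, 1).
For λ=-6: (A-λI) row 1 is [0, 14], so an eigenvector is (1, 0).
General solution: C_1e^(t)(2,1) + C_2e^(-6t)(1,0).
Applying x(0)=1, z(0)=-4 gives C_1=-4, C_2=9.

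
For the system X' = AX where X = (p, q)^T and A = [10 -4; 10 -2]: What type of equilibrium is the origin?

unstable spiral

A = [[10,-4],[10,-2]]; det(A-λI) = λ^2 - 8λ + 20.
λ = 4 ± 2i: positive real part.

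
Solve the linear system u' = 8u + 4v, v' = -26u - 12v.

Coefficient matrix A = [[8, 4], [-26, -12]].
Characteristic polynomial det(A - λI) = λ^2 + 4λ + 8 = 0.
Eigenvalues λ = -2 ± 2i (complex conjugate pair).
For λ=-2+2i: an eigenvector is (1,-3) - i(-1,2) = (1 + i, -3 - 2i).
A real fundamental pair from Re and Im of e^((-2+2i)t)v: X_1 = e^(-2t)(cos(2t)·(1,-3) + sin(2t)·(-1,2)), X_2 = e^(-2t)(sin(2t)·(1,-3) - cos(2t)·(-1,2)).
General solution: c_1X_1 + c_2X_2.

u(t) = -c_1e^(-2t)sin(2t) + c_1e^(-2t)cos(2t) + c_2e^(-2t)sin(2t) + c_2e^(-2t)cos(2t), v(t) = 2c_1e^(-2t)sin(2t) - 3c_1e^(-2t)cos(2t) - 3c_2e^(-2t)sin(2t) - 2c_2e^(-2t)cos(2t)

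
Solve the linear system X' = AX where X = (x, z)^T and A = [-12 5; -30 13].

Coefficient matrix A = [[-12, 5], [-30, 13]].
Characteristic polynomial det(A - λI) = λ^2 - λ - 6 = 0.
Eigenvalues λ = 3, -2.
For λ=3: (A-λI) row 1 is [-15, 5], so an eigenvector is (-1, -3).
For λ=-2: (A-λI) row 1 is [-10, 5], so an eigenvector is (1, 2).
General solution: K_1e^(3t)(-1,-3) + K_2e^(-2t)(1,2).

x(t) = -K_1e^(3t) + K_2e^(-2t), z(t) = -3K_1e^(3t) + 2K_2e^(-2t)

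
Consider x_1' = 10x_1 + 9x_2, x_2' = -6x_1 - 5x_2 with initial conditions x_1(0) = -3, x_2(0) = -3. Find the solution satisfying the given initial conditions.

x_1(t) = -18e^(4t) + 15e^(t), x_2(t) = 12e^(4t) - 15e^(t)

Coefficient matrix A = [[10, 9], [-6, -5]].
Characteristic polynomial det(A - λI) = λ^2 - 5λ + 4 = 0.
Eigenvalues λ = 1, 4.
For λ=1: (A-λI) row 1 is [9, 9], so an eigenvector is (1, -1).
For λ=4: (A-λI) row 1 is [6, 9], so an eigenvector is (3, -2).
General solution: K_1e^(t)(1,-1) + K_2e^(4t)(3,-2).
Applying x_1(0)=-3, x_2(0)=-3 gives K_1=15, K_2=-6.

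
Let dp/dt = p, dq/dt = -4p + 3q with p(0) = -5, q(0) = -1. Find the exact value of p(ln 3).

A = [[1,0],[-4,3]]; eigenvalues λ = 3, 1.
Eigenvectors: (0,1) for λ=3, (1,2) for λ=1.
From the initial condition, c_1 = 9, c_2 = -5.
p(ln 3) = (9)(3^3)(0) + (-5)(3^1)(1) = -15.

-15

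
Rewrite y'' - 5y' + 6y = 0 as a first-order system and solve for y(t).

Let x_1 = y, x_2 = y'. Then x_1' = x_2 and x_2' = -6x_1 + 5x_2.
A = [[0,1],[-6,5]]; det(A-λI) = λ^2 - 5λ + 6.
Eigenvalues λ = 2, 3 with eigenvectors (1,2), (1,3).

y(t) = c_1e^(2t) + c_2e^(3t)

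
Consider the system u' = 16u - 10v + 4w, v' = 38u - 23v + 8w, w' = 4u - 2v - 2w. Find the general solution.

u(t) = 2K_1e^(-2t) - 2K_2e^(-3t) + K_3e^(-4t), v(t) = 4K_1e^(-2t) - 3K_2e^(-3t) + 2K_3e^(-4t), w(t) = K_1e^(-2t) + 2K_2e^(-3t)

Coefficient matrix A = [[16, -10, 4], [38, -23, 8], [4, -2, -2]].
det(A - λI) = 0 gives eigenvalues λ = -2, -3, -4.
For λ=-2: eigenvector (2,4,1).
For λ=-3: eigenvector (-2,-3,2).
For λ=-4: eigenvector (1,2,0).
General solution: K_1e^(-2t)(2,4,1) + K_2e^(-3t)(-2,-3,2) + K_3e^(-4t)(1,2,0).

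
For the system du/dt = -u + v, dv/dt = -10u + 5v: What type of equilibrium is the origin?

unstable spiral

A = [[-1,1],[-10,5]]; det(A-λI) = λ^2 - 4λ + 5.
λ = 2 ± i: positive real part.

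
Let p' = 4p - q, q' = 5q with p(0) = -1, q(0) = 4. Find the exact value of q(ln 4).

A = [[4,-1],[0,5]]; eigenvalues λ = 5, 4.
Eigenvectors: (1,-1) for λ=5, (-1,0) for λ=4.
From the initial condition, c_1 = -4, c_2 = -3.
q(ln 4) = (-4)(4^5)(-1) + (-3)(4^4)(0) = 4096.

4096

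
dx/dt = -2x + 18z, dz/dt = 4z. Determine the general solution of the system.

Coefficient matrix A = [[-2, 18], [0, 4]].
Characteristic polynomial det(A - λI) = λ^2 - 2λ - 8 = 0.
Eigenvalues λ = 4, -2.
For λ=4: (A-λI) row 1 is [-6, 18], so an eigenvector is (3, 1).
For λ=-2: (A-λI) row 1 is [0, 18], so an eigenvector is (-1, 0).
General solution: c_1e^(4t)(3,1) + c_2e^(-2t)(-1,0).

x(t) = 3c_1e^(4t) - c_2e^(-2t), z(t) = c_1e^(4t)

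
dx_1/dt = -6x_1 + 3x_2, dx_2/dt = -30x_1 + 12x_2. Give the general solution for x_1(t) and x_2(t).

x_1(t) = K_1e^(3t)sin(3t) - K_2e^(3t)cos(3t), x_2(t) = 3K_1e^(3t)sin(3t) + K_1e^(3t)cos(3t) + K_2e^(3t)sin(3t) - 3K_2e^(3t)cos(3t)

Coefficient matrix A = [[-6, 3], [-30, 12]].
Characteristic polynomial det(A - λI) = λ^2 - 6λ + 18 = 0.
Eigenvalues λ = 3 ± 3i (complex conjugate pair).
For λ=3+3i: an eigenvector is (0,1) - i(1,3) = (0 - i, 1 - 3i).
A real fundamental pair from Re and Im of e^((3+3i)t)v: X_1 = e^(3t)(cos(3t)·(0,1) + sin(3t)·(1,3)), X_2 = e^(3t)(sin(3t)·(0,1) - cos(3t)·(1,3)).
General solution: K_1X_1 + K_2X_2.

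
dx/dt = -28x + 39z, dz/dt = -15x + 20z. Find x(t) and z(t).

x(t) = 3c_1e^(-4t)sin(3t) - 2c_1e^(-4t)cos(3t) - 2c_2e^(-4t)sin(3t) - 3c_2e^(-4t)cos(3t), z(t) = 2c_1e^(-4t)sin(3t) - c_1e^(-4t)cos(3t) - c_2e^(-4t)sin(3t) - 2c_2e^(-4t)cos(3t)

Coefficient matrix A = [[-28, 39], [-15, 20]].
Characteristic polynomial det(A - λI) = λ^2 + 8λ + 25 = 0.
Eigenvalues λ = -4 ± 3i (complex conjugate pair).
For λ=-4+3i: an eigenvector is (-2,-1) - i(3,2) = (-2 - 3i, -1 - 2i).
A real fundamental pair from Re and Im of e^((-4+3i)t)v: X_1 = e^(-4t)(cos(3t)·(-2,-1) + sin(3t)·(3,2)), X_2 = e^(-4t)(sin(3t)·(-2,-1) - cos(3t)·(3,2)).
General solution: c_1X_1 + c_2X_2.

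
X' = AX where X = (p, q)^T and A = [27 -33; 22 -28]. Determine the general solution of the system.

Coefficient matrix A = [[27, -33], [22, -28]].
Characteristic polynomial det(A - λI) = λ^2 + λ - 30 = 0.
Eigenvalues λ = -6, 5.
For λ=-6: (A-λI) row 1 is [33, -33], so an eigenvector is (1, 1).
For λ=5: (A-λI) row 1 is [22, -33], so an eigenvector is (-3, -2).
General solution: C_1e^(-6t)(1,1) + C_2e^(5t)(-3,-2).

p(t) = C_1e^(-6t) - 3C_2e^(5t), q(t) = C_1e^(-6t) - 2C_2e^(5t)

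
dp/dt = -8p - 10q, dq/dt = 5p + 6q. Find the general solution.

Coefficient matrix A = [[-8, -10], [5, 6]].
Characteristic polynomial det(A - λI) = λ^2 + 2λ + 2 = 0.
Eigenvalues λ = -1 ± i (complex conjugate pair).
For λ=-1+i: an eigenvector is (-1,1) - i(-3,2) = (-1 + 3i, 1 - 2i).
A real fundamental pair from Re and Im of e^((-1+i)t)v: X_1 = e^(-t)(cos(t)·(-1,1) + sin(t)·(-3,2)), X_2 = e^(-t)(sin(t)·(-1,1) - cos(t)·(-3,2)).
General solution: c_1X_1 + c_2X_2.

p(t) = -3c_1e^(-t)sin(t) - c_1e^(-t)cos(t) - c_2e^(-t)sin(t) + 3c_2e^(-t)cos(t), q(t) = 2c_1e^(-t)sin(t) + c_1e^(-t)cos(t) + c_2e^(-t)sin(t) - 2c_2e^(-t)cos(t)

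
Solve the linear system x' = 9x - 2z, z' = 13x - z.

Coefficient matrix A = [[9, -2], [13, -1]].
Characteristic polynomial det(A - λI) = λ^2 - 8λ + 17 = 0.
Eigenvalues λ = 4 ± i (complex conjugate pair).
For λ=4+i: an eigenvector is (-1,-3) - i(1,2) = (-1 - i, -3 - 2i).
A real fundamental pair from Re and Im of e^((4+i)t)v: X_1 = e^(4t)(cos(t)·(-1,-3) + sin(t)·(1,2)), X_2 = e^(4t)(sin(t)·(-1,-3) - cos(t)·(1,2)).
General solution: c_1X_1 + c_2X_2.

x(t) = c_1e^(4t)sin(t) - c_1e^(4t)cos(t) - c_2e^(4t)sin(t) - c_2e^(4t)cos(t), z(t) = 2c_1e^(4t)sin(t) - 3c_1e^(4t)cos(t) - 3c_2e^(4t)sin(t) - 2c_2e^(4t)cos(t)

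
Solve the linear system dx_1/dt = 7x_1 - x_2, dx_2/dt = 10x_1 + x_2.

x_1(t) = c_1e^(4t)sin(t) - c_2e^(4t)cos(t), x_2(t) = 3c_1e^(4t)sin(t) - c_1e^(4t)cos(t) - c_2e^(4t)sin(t) - 3c_2e^(4t)cos(t)

Coefficient matrix A = [[7, -1], [10, 1]].
Characteristic polynomial det(A - λI) = λ^2 - 8λ + 17 = 0.
Eigenvalues λ = 4 ± i (complex conjugate pair).
For λ=4+i: an eigenvector is (0,-1) - i(1,3) = (0 - i, -1 - 3i).
A real fundamental pair from Re and Im of e^((4+i)t)v: X_1 = e^(4t)(cos(t)·(0,-1) + sin(t)·(1,3)), X_2 = e^(4t)(sin(t)·(0,-1) - cos(t)·(1,3)).
General solution: c_1X_1 + c_2X_2.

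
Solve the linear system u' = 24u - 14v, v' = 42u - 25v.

Coefficient matrix A = [[24, -14], [42, -25]].
Characteristic polynomial det(A - λI) = λ^2 + λ - 12 = 0.
Eigenvalues λ = -4, 3.
For λ=-4: (A-λI) row 1 is [28, -14], so an eigenvector is (1, 2).
For λ=3: (A-λI) row 1 is [21, -14], so an eigenvector is (-2, -3).
General solution: C_1e^(-4t)(1,2) + C_2e^(3t)(-2,-3).

u(t) = C_1e^(-4t) - 2C_2e^(3t), v(t) = 2C_1e^(-4t) - 3C_2e^(3t)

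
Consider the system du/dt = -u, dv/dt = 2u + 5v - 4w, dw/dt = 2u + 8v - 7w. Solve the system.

u(t) = C_1e^(-t), v(t) = -C_1e^(-t) + C_2e^(t) + C_3e^(-3t), w(t) = -C_1e^(-t) + C_2e^(t) + 2C_3e^(-3t)

Coefficient matrix A = [[-1, 0, 0], [2, 5, -4], [2, 8, -7]].
det(A - λI) = 0 gives eigenvalues λ = -1, 1, -3.
For λ=-1: eigenvector (1,-1,-1).
For λ=1: eigenvector (0,1,1).
For λ=-3: eigenvector (0,1,2).
General solution: C_1e^(-t)(1,-1,-1) + C_2e^(t)(0,1,1) + C_3e^(-3t)(0,1,2).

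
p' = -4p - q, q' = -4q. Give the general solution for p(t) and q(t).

Coefficient matrix A = [[-4, -1], [0, -4]].
Characteristic polynomial det(A - λI) = λ^2 + 8λ + 16 = 0.
Single eigenvalue λ = -4 with algebraic multiplicity 2.
Eigenvector v = (-1,0); generalized eigenvector w with (A-λI)w=v is (1,1).
General solution: e^(-4t)[K_1·v + K_2·(t·v + w)].

p(t) = -K_1e^(-4t) - K_2te^(-4t) + K_2e^(-4t), q(t) = K_2e^(-4t)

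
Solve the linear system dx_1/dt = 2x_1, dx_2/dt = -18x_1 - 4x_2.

Coefficient matrix A = [[2, 0], [-18, -4]].
Characteristic polynomial det(A - λI) = λ^2 + 2λ - 8 = 0.
Eigenvalues λ = 2, -4.
For λ=2: (A-λI) row 2 is [-18, -6], so an eigenvector is (-1, 3).
For λ=-4: (A-λI) row 1 is [6, 0], so an eigenvector is (0, 1).
General solution: c_1e^(2t)(-1,3) + c_2e^(-4t)(0,1).

x_1(t) = -c_1e^(2t), x_2(t) = 3c_1e^(2t) + c_2e^(-4t)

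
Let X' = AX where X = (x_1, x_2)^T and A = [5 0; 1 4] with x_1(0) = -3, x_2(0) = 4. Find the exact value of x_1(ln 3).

A = [[5,0],[1,4]]; eigenvalues λ = 4, 5.
Eigenvectors: (0,-1) for λ=4, (1,1) for λ=5.
From the initial condition, c_1 = -7, c_2 = -3.
x_1(ln 3) = (-7)(3^4)(0) + (-3)(3^5)(1) = -729.

-729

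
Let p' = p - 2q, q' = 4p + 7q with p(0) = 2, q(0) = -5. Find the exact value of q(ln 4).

A = [[1,-2],[4,7]]; eigenvalues λ = 3, 5.
Eigenvectors: (-1,1) for λ=3, (-1,2) for λ=5.
From the initial condition, c_1 = 1, c_2 = -3.
q(ln 4) = (1)(4^3)(1) + (-3)(4^5)(2) = -6080.

-6080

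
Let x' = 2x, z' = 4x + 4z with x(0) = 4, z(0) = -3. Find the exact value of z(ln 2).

48

A = [[2,0],[4,4]]; eigenvalues λ = 4, 2.
Eigenvectors: (0,1) for λ=4, (1,-2) for λ=2.
From the initial condition, c_1 = 5, c_2 = 4.
z(ln 2) = (5)(2^4)(1) + (4)(2^2)(-2) = 48.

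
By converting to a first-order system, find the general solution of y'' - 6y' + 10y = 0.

y(t) = C_1e^(3t)cos(t) + C_2e^(3t)sin(t)

Let x_1 = y, x_2 = y'. Then x_1' = x_2 and x_2' = -10x_1 + 6x_2.
A = [[0,1],[-10,6]]; det(A-λI) = λ^2 - 6λ + 10.
Eigenvalues λ = 3 ± i.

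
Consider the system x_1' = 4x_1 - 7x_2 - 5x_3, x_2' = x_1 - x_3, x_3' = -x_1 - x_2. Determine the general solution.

Coefficient matrix A = [[4, -7, -5], [1, 0, -1], [-1, -1, 0]].
det(A - λI) = 0 gives eigenvalues λ = 2, -1, 3.
For λ=2: eigenvector (-1,-1,1).
For λ=-1: eigenvector (1,0,1).
For λ=3: eigenvector (2,1,-1).
General solution: C_1e^(2t)(-1,-1,1) + C_2e^(-t)(1,0,1) + C_3e^(3t)(2,1,-1).

x_1(t) = -C_1e^(2t) + C_2e^(-t) + 2C_3e^(3t), x_2(t) = -C_1e^(2t) + C_3e^(3t), x_3(t) = C_1e^(2t) + C_2e^(-t) - C_3e^(3t)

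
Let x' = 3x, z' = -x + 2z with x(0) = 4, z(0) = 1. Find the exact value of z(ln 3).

A = [[3,0],[-1,2]]; eigenvalues λ = 2, 3.
Eigenvectors: (0,-1) for λ=2, (-1,1) for λ=3.
From the initial condition, c_1 = -5, c_2 = -4.
z(ln 3) = (-5)(3^2)(-1) + (-4)(3^3)(1) = -63.

-63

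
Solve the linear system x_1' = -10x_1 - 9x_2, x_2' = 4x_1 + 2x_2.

x_1(t) = -3K_1e^(-4t) - 3K_2te^(-4t) + 2K_2e^(-4t), x_2(t) = 2K_1e^(-4t) + 2K_2te^(-4t) - K_2e^(-4t)

Coefficient matrix A = [[-10, -9], [4, 2]].
Characteristic polynomial det(A - λI) = λ^2 + 8λ + 16 = 0.
Single eigenvalue λ = -4 with algebraic multiplicity 2.
Eigenvector v = (-3,2); generalized eigenvector w with (A-λI)w=v is (2,-1).
General solution: e^(-4t)[K_1·v + K_2·(t·v + w)].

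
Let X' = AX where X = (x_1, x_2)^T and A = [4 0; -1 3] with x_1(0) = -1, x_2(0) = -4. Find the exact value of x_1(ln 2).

A = [[4,0],[-1,3]]; eigenvalues λ = 3, 4.
Eigenvectors: (0,-1) for λ=3, (1,-1) for λ=4.
From the initial condition, c_1 = 5, c_2 = -1.
x_1(ln 2) = (5)(2^3)(0) + (-1)(2^4)(1) = -16.

-16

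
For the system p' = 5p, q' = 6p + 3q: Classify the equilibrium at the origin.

unstable node

A = [[5,0],[6,3]]; det(A-λI) = λ^2 - 8λ + 15.
λ = 5, 3: both positive.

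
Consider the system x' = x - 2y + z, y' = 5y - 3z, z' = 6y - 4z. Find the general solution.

x(t) = c_1e^(t) + c_3e^(2t), y(t) = c_2e^(-t) - c_3e^(2t), z(t) = 2c_2e^(-t) - c_3e^(2t)

Coefficient matrix A = [[1, -2, 1], [0, 5, -3], [0, 6, -4]].
det(A - λI) = 0 gives eigenvalues λ = 1, -1, 2.
For λ=1: eigenvector (1,0,0).
For λ=-1: eigenvector (0,1,2).
For λ=2: eigenvector (1,-1,-1).
General solution: c_1e^(t)(1,0,0) + c_2e^(-t)(0,1,2) + c_3e^(2t)(1,-1,-1).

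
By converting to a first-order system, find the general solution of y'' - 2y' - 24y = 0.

Let x_1 = y, x_2 = y'. Then x_1' = x_2 and x_2' = 24x_1 + 2x_2.
A = [[0,1],[24,2]]; det(A-λI) = λ^2 - 2λ - 24.
Eigenvalues λ = 6, -4 with eigenvectors (1,6), (1,-4).

y(t) = K_1e^(6t) + K_2e^(-4t)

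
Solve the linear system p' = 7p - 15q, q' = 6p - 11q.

p(t) = 2C_1e^(-2t)sin(3t) - C_1e^(-2t)cos(3t) - C_2e^(-2t)sin(3t) - 2C_2e^(-2t)cos(3t), q(t) = C_1e^(-2t)sin(3t) - C_1e^(-2t)cos(3t) - C_2e^(-2t)sin(3t) - C_2e^(-2t)cos(3t)

Coefficient matrix A = [[7, -15], [6, -11]].
Characteristic polynomial det(A - λI) = λ^2 + 4λ + 13 = 0.
Eigenvalues λ = -2 ± 3i (complex conjugate pair).
For λ=-2+3i: an eigenvector is (-1,-1) - i(2,1) = (-1 - 2i, -1 - i).
A real fundamental pair from Re and Im of e^((-2+3i)t)v: X_1 = e^(-2t)(cos(3t)·(-1,-1) + sin(3t)·(2,1)), X_2 = e^(-2t)(sin(3t)·(-1,-1) - cos(3t)·(2,1)).
General solution: C_1X_1 + C_2X_2.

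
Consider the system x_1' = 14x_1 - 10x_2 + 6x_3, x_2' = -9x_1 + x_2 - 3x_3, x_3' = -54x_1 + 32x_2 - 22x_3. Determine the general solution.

x_1(t) = c_1e^(-4t) - 6c_2e^(-t) - 2c_3e^(-2t), x_2(t) = 3c_2e^(-t) + c_3e^(-2t), x_3(t) = -3c_1e^(-4t) + 20c_2e^(-t) + 7c_3e^(-2t)

Coefficient matrix A = [[14, -10, 6], [-9, 1, -3], [-54, 32, -22]].
det(A - λI) = 0 gives eigenvalues λ = -4, -1, -2.
For λ=-4: eigenvector (1,0,-3).
For λ=-1: eigenvector (-6,3,20).
For λ=-2: eigenvector (-2,1,7).
General solution: c_1e^(-4t)(1,0,-3) + c_2e^(-t)(-6,3,20) + c_3e^(-2t)(-2,1,7).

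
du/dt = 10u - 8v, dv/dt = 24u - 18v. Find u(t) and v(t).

Coefficient matrix A = [[10, -8], [24, -18]].
Characteristic polynomial det(A - λI) = λ^2 + 8λ + 12 = 0.
Eigenvalues λ = -2, -6.
For λ=-2: (A-λI) row 1 is [12, -8], so an eigenvector is (2, 3).
For λ=-6: (A-λI) row 1 is [16, -8], so an eigenvector is (-1, -2).
General solution: K_1e^(-2t)(2,3) + K_2e^(-6t)(-1,-2).

u(t) = 2K_1e^(-2t) - K_2e^(-6t), v(t) = 3K_1e^(-2t) - 2K_2e^(-6t)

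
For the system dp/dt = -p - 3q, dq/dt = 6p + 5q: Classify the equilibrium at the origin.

unstable spiral

A = [[-1,-3],[6,5]]; det(A-λI) = λ^2 - 4λ + 13.
λ = 2 ± 3i: positive real part.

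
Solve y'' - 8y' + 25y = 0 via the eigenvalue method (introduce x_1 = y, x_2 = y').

y(t) = c_1e^(4t)cos(3t) + c_2e^(4t)sin(3t)

Let x_1 = y, x_2 = y'. Then x_1' = x_2 and x_2' = -25x_1 + 8x_2.
A = [[0,1],[-25,8]]; det(A-λI) = λ^2 - 8λ + 25.
Eigenvalues λ = 4 ± 3i.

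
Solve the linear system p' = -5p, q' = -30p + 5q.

Coefficient matrix A = [[-5, 0], [-30, 5]].
Characteristic polynomial det(A - λI) = λ^2 - 25 = 0.
Eigenvalues λ = -5, 5.
For λ=-5: (A-λI) row 2 is [-30, 10], so an eigenvector is (1, 3).
For λ=5: (A-λI) row 1 is [-10, 0], so an eigenvector is (0, 1).
General solution: K_1e^(-5t)(1,3) + K_2e^(5t)(0,1).

p(t) = K_1e^(-5t), q(t) = 3K_1e^(-5t) + K_2e^(5t)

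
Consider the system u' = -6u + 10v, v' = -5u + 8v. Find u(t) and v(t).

u(t) = -c_1e^(t)sin(t) + 3c_1e^(t)cos(t) + 3c_2e^(t)sin(t) + c_2e^(t)cos(t), v(t) = -c_1e^(t)sin(t) + 2c_1e^(t)cos(t) + 2c_2e^(t)sin(t) + c_2e^(t)cos(t)

Coefficient matrix A = [[-6, 10], [-5, 8]].
Characteristic polynomial det(A - λI) = λ^2 - 2λ + 2 = 0.
Eigenvalues λ = 1 ± i (complex conjugate pair).
For λ=1+i: an eigenvector is (3,2) - i(-1,-1) = (3 + i, 2 + i).
A real fundamental pair from Re and Im of e^((1+i)t)v: X_1 = e^(t)(cos(t)·(3,2) + sin(t)·(-1,-1)), X_2 = e^(t)(sin(t)·(3,2) - cos(t)·(-1,-1)).
General solution: c_1X_1 + c_2X_2.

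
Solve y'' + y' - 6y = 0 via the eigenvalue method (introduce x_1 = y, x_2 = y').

y(t) = c_1e^(2t) + c_2e^(-3t)

Let x_1 = y, x_2 = y'. Then x_1' = x_2 and x_2' = 6x_1 - x_2.
A = [[0,1],[6,-1]]; det(A-λI) = λ^2 + λ - 6.
Eigenvalues λ = 2, -3 with eigenvectors (1,2), (1,-3).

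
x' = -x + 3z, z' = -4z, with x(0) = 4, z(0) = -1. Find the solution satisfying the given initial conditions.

Coefficient matrix A = [[-1, 3], [0, -4]].
Characteristic polynomial det(A - λI) = λ^2 + 5λ + 4 = 0.
Eigenvalues λ = -1, -4.
For λ=-1: (A-λI) row 1 is [0, 3], so an eigenvector is (1, 0).
For λ=-4: (A-λI) row 1 is [3, 3], so an eigenvector is (1, -1).
General solution: C_1e^(-t)(1,0) + C_2e^(-4t)(1,-1).
Applying x(0)=4, z(0)=-1 gives C_1=3, C_2=1.

x(t) = 3e^(-t) + e^(-4t), z(t) = -e^(-4t)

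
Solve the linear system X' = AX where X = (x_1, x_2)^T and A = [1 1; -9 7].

Coefficient matrix A = [[1, 1], [-9, 7]].
Characteristic polynomial det(A - λI) = λ^2 - 8λ + 16 = 0.
Single eigenvalue λ = 4 with algebraic multiplicity 2.
Eigenvector v = (-1,-3); generalized eigenvector w with (A-λI)w=v is (1,2).
General solution: e^(4t)[c_1·v + c_2·(t·v + w)].

x_1(t) = -c_1e^(4t) - c_2te^(4t) + c_2e^(4t), x_2(t) = -3c_1e^(4t) - 3c_2te^(4t) + 2c_2e^(4t)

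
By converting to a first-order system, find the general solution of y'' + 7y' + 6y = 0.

Let x_1 = y, x_2 = y'. Then x_1' = x_2 and x_2' = -6x_1 - 7x_2.
A = [[0,1],[-6,-7]]; det(A-λI) = λ^2 + 7λ + 6.
Eigenvalues λ = -6, -1 with eigenvectors (1,-6), (1,-1).

y(t) = C_1e^(-6t) + C_2e^(-t)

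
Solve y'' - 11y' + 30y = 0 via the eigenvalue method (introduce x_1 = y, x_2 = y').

Let x_1 = y, x_2 = y'. Then x_1' = x_2 and x_2' = -30x_1 + 11x_2.
A = [[0,1],[-30,11]]; det(A-λI) = λ^2 - 11λ + 30.
Eigenvalues λ = 6, 5 with eigenvectors (1,6), (1,5).

y(t) = c_1e^(6t) + c_2e^(5t)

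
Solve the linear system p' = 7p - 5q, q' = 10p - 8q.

Coefficient matrix A = [[7, -5], [10, -8]].
Characteristic polynomial det(A - λI) = λ^2 + λ - 6 = 0.
Eigenvalues λ = -3, 2.
For λ=-3: (A-λI) row 1 is [10, -5], so an eigenvector is (1, 2).
For λ=2: (A-λI) row 1 is [5, -5], so an eigenvector is (1, 1).
General solution: K_1e^(-3t)(1,2) + K_2e^(2t)(1,1).

p(t) = K_1e^(-3t) + K_2e^(2t), q(t) = 2K_1e^(-3t) + K_2e^(2t)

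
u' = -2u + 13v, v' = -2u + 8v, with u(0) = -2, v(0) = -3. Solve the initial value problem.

Coefficient matrix A = [[-2, 13], [-2, 8]].
Characteristic polynomial det(A - λI) = λ^2 - 6λ + 10 = 0.
Eigenvalues λ = 3 ± i (complex conjugate pair).
For λ=3+i: an eigenvector is (-2,-1) - i(-3,-1) = (-2 + 3i, -1 + i).
A real fundamental pair from Re and Im of e^((3+i)t)v: X_1 = e^(3t)(cos(t)·(-2,-1) + sin(t)·(-3,-1)), X_2 = e^(3t)(sin(t)·(-2,-1) - cos(t)·(-3,-1)).
General solution: c_1X_1 + c_2X_2.
Applying u(0)=-2, v(0)=-3 gives c_1=7, c_2=4.

u(t) = -29e^(3t)sin(t) - 2e^(3t)cos(t), v(t) = -11e^(3t)sin(t) - 3e^(3t)cos(t)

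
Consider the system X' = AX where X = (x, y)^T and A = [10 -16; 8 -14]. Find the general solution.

x(t) = -2K_1e^(2t) + K_2e^(-6t), y(t) = -K_1e^(2t) + K_2e^(-6t)

Coefficient matrix A = [[10, -16], [8, -14]].
Characteristic polynomial det(A - λI) = λ^2 + 4λ - 12 = 0.
Eigenvalues λ = 2, -6.
For λ=2: (A-λI) row 1 is [8, -16], so an eigenvector is (-2, -1).
For λ=-6: (A-λI) row 1 is [16, -16], so an eigenvector is (1, 1).
General solution: K_1e^(2t)(-2,-1) + K_2e^(-6t)(1,1).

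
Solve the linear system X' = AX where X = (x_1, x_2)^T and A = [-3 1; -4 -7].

Coefficient matrix A = [[-3, 1], [-4, -7]].
Characteristic polynomial det(A - λI) = λ^2 + 10λ + 25 = 0.
Single eigenvalue λ = -5 with algebraic multiplicity 2.
Eigenvector v = (-1,2); generalized eigenvector w with (A-λI)w=v is (-1,1).
General solution: e^(-5t)[c_1·v + c_2·(t·v + w)].

x_1(t) = -c_1e^(-5t) - c_2te^(-5t) - c_2e^(-5t), x_2(t) = 2c_1e^(-5t) + 2c_2te^(-5t) + c_2e^(-5t)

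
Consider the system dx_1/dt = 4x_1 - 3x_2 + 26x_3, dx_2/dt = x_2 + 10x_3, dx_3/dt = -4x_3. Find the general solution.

x_1(t) = c_1e^(t) + c_2e^(4t) - 4c_3e^(-4t), x_2(t) = c_1e^(t) - 2c_3e^(-4t), x_3(t) = c_3e^(-4t)

Coefficient matrix A = [[4, -3, 26], [0, 1, 10], [0, 0, -4]].
det(A - λI) = 0 gives eigenvalues λ = 1, 4, -4.
For λ=1: eigenvector (1,1,0).
For λ=4: eigenvector (1,0,0).
For λ=-4: eigenvector (-4,-2,1).
General solution: c_1e^(t)(1,1,0) + c_2e^(4t)(1,0,0) + c_3e^(-4t)(-4,-2,1).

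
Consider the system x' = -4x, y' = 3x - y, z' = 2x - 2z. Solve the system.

Coefficient matrix A = [[-4, 0, 0], [3, -1, 0], [2, 0, -2]].
det(A - λI) = 0 gives eigenvalues λ = -1, -4, -2.
For λ=-1: eigenvector (0,1,0).
For λ=-4: eigenvector (-1,1,1).
For λ=-2: eigenvector (0,0,1).
General solution: c_1e^(-t)(0,1,0) + c_2e^(-4t)(-1,1,1) + c_3e^(-2t)(0,0,1).

x(t) = -c_2e^(-4t), y(t) = c_1e^(-t) + c_2e^(-4t), z(t) = c_2e^(-4t) + c_3e^(-2t)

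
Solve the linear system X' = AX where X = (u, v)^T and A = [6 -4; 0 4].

u(t) = 2K_1e^(4t) + K_2e^(6t), v(t) = K_1e^(4t)

Coefficient matrix A = [[6, -4], [0, 4]].
Characteristic polynomial det(A - λI) = λ^2 - 10λ + 24 = 0.
Eigenvalues λ = 4, 6.
For λ=4: (A-λI) row 1 is [2, -4], so an eigenvector is (2, 1).
For λ=6: (A-λI) row 1 is [0, -4], so an eigenvector is (1, 0).
General solution: K_1e^(4t)(2,1) + K_2e^(6t)(1,0).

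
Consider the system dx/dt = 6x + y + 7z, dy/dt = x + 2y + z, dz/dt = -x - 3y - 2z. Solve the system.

Coefficient matrix A = [[6, 1, 7], [1, 2, 1], [-1, -3, -2]].
det(A - λI) = 0 gives eigenvalues λ = 4, 3, -1.
For λ=4: eigenvector (3,1,-1).
For λ=3: eigenvector (2,1,-1).
For λ=-1: eigenvector (-1,0,1).
General solution: C_1e^(4t)(3,1,-1) + C_2e^(3t)(2,1,-1) + C_3e^(-t)(-1,0,1).

x(t) = 3C_1e^(4t) + 2C_2e^(3t) - C_3e^(-t), y(t) = C_1e^(4t) + C_2e^(3t), z(t) = -C_1e^(4t) - C_2e^(3t) + C_3e^(-t)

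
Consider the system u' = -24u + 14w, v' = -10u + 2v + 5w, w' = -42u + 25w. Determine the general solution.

Coefficient matrix A = [[-24, 0, 14], [-10, 2, 5], [-42, 0, 25]].
det(A - λI) = 0 gives eigenvalues λ = 4, 2, -3.
For λ=4: eigenvector (1,0,2).
For λ=2: eigenvector (0,1,0).
For λ=-3: eigenvector (-2,-1,-3).
General solution: C_1e^(4t)(1,0,2) + C_2e^(2t)(0,1,0) + C_3e^(-3t)(-2,-1,-3).

u(t) = C_1e^(4t) - 2C_3e^(-3t), v(t) = C_2e^(2t) - C_3e^(-3t), w(t) = 2C_1e^(4t) - 3C_3e^(-3t)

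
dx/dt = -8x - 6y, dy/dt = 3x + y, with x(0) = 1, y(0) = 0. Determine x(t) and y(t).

x(t) = -e^(-2t) + 2e^(-5t), y(t) = e^(-2t) - e^(-5t)

Coefficient matrix A = [[-8, -6], [3, 1]].
Characteristic polynomial det(A - λI) = λ^2 + 7λ + 10 = 0.
Eigenvalues λ = -5, -2.
For λ=-5: (A-λI) row 1 is [-3, -6], so an eigenvector is (-2, 1).
For λ=-2: (A-λI) row 1 is [-6, -6], so an eigenvector is (1, -1).
General solution: K_1e^(-5t)(-2,1) + K_2e^(-2t)(1,-1).
Applying x(0)=1, y(0)=0 gives K_1=-1, K_2=-1.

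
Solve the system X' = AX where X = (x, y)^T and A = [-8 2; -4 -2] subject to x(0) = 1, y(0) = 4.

Coefficient matrix A = [[-8, 2], [-4, -2]].
Characteristic polynomial det(A - λI) = λ^2 + 10λ + 24 = 0.
Eigenvalues λ = -6, -4.
For λ=-6: (A-λI) row 1 is [-2, 2], so an eigenvector is (-1, -1).
For λ=-4: (A-λI) row 1 is [-4, 2], so an eigenvector is (1, 2).
General solution: K_1e^(-6t)(-1,-1) + K_2e^(-4t)(1,2).
Applying x(0)=1, y(0)=4 gives K_1=2, K_2=3.

x(t) = 3e^(-4t) - 2e^(-6t), y(t) = 6e^(-4t) - 2e^(-6t)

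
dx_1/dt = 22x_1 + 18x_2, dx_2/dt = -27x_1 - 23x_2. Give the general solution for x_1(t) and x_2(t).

Coefficient matrix A = [[22, 18], [-27, -23]].
Characteristic polynomial det(A - λI) = λ^2 + λ - 20 = 0.
Eigenvalues λ = 4, -5.
For λ=4: (A-λI) row 1 is [18, 18], so an eigenvector is (1, -1).
For λ=-5: (A-λI) row 1 is [27, 18], so an eigenvector is (2, -3).
General solution: c_1e^(4t)(1,-1) + c_2e^(-5t)(2,-3).

x_1(t) = c_1e^(4t) + 2c_2e^(-5t), x_2(t) = -c_1e^(4t) - 3c_2e^(-5t)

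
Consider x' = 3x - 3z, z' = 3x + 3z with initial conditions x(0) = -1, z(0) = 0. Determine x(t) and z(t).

x(t) = -e^(3t)cos(3t), z(t) = -e^(3t)sin(3t)

Coefficient matrix A = [[3, -3], [3, 3]].
Characteristic polynomial det(A - λI) = λ^2 - 6λ + 18 = 0.
Eigenvalues λ = 3 ± 3i (complex conjugate pair).
For λ=3+3i: an eigenvector is (0,1) - i(-1,0) = (0 + i, 1).
A real fundamental pair from Re and Im of e^((3+3i)t)v: X_1 = e^(3t)(cos(3t)·(0,1) + sin(3t)·(-1,0)), X_2 = e^(3t)(sin(3t)·(0,1) - cos(3t)·(-1,0)).
General solution: c_1X_1 + c_2X_2.
Applying x(0)=-1, z(0)=0 gives c_1=0, c_2=-1.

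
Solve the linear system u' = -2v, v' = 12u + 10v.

u(t) = c_1e^(4t) + c_2e^(6t), v(t) = -2c_1e^(4t) - 3c_2e^(6t)

Coefficient matrix A = [[0, -2], [12, 10]].
Characteristic polynomial det(A - λI) = λ^2 - 10λ + 24 = 0.
Eigenvalues λ = 4, 6.
For λ=4: (A-λI) row 1 is [-4, -2], so an eigenvector is (1, -2).
For λ=6: (A-λI) row 1 is [-6, -2], so an eigenvector is (1, -3).
General solution: c_1e^(4t)(1,-2) + c_2e^(6t)(1,-3).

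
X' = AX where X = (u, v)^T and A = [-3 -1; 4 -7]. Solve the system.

u(t) = -C_1e^(-5t) - C_2te^(-5t) - 2C_2e^(-5t), v(t) = -2C_1e^(-5t) - 2C_2te^(-5t) - 3C_2e^(-5t)

Coefficient matrix A = [[-3, -1], [4, -7]].
Characteristic polynomial det(A - λI) = λ^2 + 10λ + 25 = 0.
Single eigenvalue λ = -5 with algebraic multiplicity 2.
Eigenvector v = (-1,-2); generalized eigenvector w with (A-λI)w=v is (-2,-3).
General solution: e^(-5t)[C_1·v + C_2·(t·v + w)].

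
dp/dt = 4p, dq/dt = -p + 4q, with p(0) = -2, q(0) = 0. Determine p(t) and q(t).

Coefficient matrix A = [[4, 0], [-1, 4]].
Characteristic polynomial det(A - λI) = λ^2 - 8λ + 16 = 0.
Single eigenvalue λ = 4 with algebraic multiplicity 2.
Eigenvector v = (0,-1); generalized eigenvector w with (A-λI)w=v is (1,-3).
General solution: e^(4t)[K_1·v + K_2·(t·v + w)].
Applying p(0)=-2, q(0)=0 gives K_1=6, K_2=-2.

p(t) = -2e^(4t), q(t) = 2te^(4t)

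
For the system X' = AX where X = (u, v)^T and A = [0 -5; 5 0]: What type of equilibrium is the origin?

center

A = [[0,-5],[5,0]]; det(A-λI) = λ^2 + 25.
λ = 0 ± 5i: zero real part.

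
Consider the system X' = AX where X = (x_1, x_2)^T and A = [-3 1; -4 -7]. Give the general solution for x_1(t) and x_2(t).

x_1(t) = c_1e^(-5t) + c_2te^(-5t) + c_2e^(-5t), x_2(t) = -2c_1e^(-5t) - 2c_2te^(-5t) - c_2e^(-5t)

Coefficient matrix A = [[-3, 1], [-4, -7]].
Characteristic polynomial det(A - λI) = λ^2 + 10λ + 25 = 0.
Single eigenvalue λ = -5 with algebraic multiplicity 2.
Eigenvector v = (1,-2); generalized eigenvector w with (A-λI)w=v is (1,-1).
General solution: e^(-5t)[c_1·v + c_2·(t·v + w)].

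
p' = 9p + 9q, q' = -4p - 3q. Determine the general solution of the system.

Coefficient matrix A = [[9, 9], [-4, -3]].
Characteristic polynomial det(A - λI) = λ^2 - 6λ + 9 = 0.
Single eigenvalue λ = 3 with algebraic multiplicity 2.
Eigenvector v = (-3,2); generalized eigenvector w with (A-λI)w=v is (1,-1).
General solution: e^(3t)[K_1·v + K_2·(t·v + w)].

p(t) = -3K_1e^(3t) - 3K_2te^(3t) + K_2e^(3t), q(t) = 2K_1e^(3t) + 2K_2te^(3t) - K_2e^(3t)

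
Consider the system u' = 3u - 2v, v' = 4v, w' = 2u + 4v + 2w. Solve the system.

Coefficient matrix A = [[3, -2, 0], [0, 4, 0], [2, 4, 2]].
det(A - λI) = 0 gives eigenvalues λ = 4, 3, 2.
For λ=4: eigenvector (-2,1,0).
For λ=3: eigenvector (1,0,2).
For λ=2: eigenvector (0,0,1).
General solution: C_1e^(4t)(-2,1,0) + C_2e^(3t)(1,0,2) + C_3e^(2t)(0,0,1).

u(t) = -2C_1e^(4t) + C_2e^(3t), v(t) = C_1e^(4t), w(t) = 2C_2e^(3t) + C_3e^(2t)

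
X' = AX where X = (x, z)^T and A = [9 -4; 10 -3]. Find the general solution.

x(t) = c_1e^(3t)sin(2t) + c_1e^(3t)cos(2t) + c_2e^(3t)sin(2t) - c_2e^(3t)cos(2t), z(t) = 2c_1e^(3t)sin(2t) + c_1e^(3t)cos(2t) + c_2e^(3t)sin(2t) - 2c_2e^(3t)cos(2t)

Coefficient matrix A = [[9, -4], [10, -3]].
Characteristic polynomial det(A - λI) = λ^2 - 6λ + 13 = 0.
Eigenvalues λ = 3 ± 2i (complex conjugate pair).
For λ=3+2i: an eigenvector is (1,1) - i(1,2) = (1 - i, 1 - 2i).
A real fundamental pair from Re and Im of e^((3+2i)t)v: X_1 = e^(3t)(cos(2t)·(1,1) + sin(2t)·(1,2)), X_2 = e^(3t)(sin(2t)·(1,1) - cos(2t)·(1,2)).
General solution: c_1X_1 + c_2X_2.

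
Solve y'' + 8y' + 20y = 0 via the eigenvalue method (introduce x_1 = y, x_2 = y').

y(t) = c_1e^(-4t)cos(2t) + c_2e^(-4t)sin(2t)

Let x_1 = y, x_2 = y'. Then x_1' = x_2 and x_2' = -20x_1 - 8x_2.
A = [[0,1],[-20,-8]]; det(A-λI) = λ^2 + 8λ + 20.
Eigenvalues λ = -4 ± 2i.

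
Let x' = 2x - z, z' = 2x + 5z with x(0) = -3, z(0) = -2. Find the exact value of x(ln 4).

A = [[2,-1],[2,5]]; eigenvalues λ = 4, 3.
Eigenvectors: (-1,2) for λ=4, (1,-1) for λ=3.
From the initial condition, c_1 = -5, c_2 = -8.
x(ln 4) = (-5)(4^4)(-1) + (-8)(4^3)(1) = 768.

768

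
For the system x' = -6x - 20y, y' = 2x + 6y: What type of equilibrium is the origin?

center

A = [[-6,-20],[2,6]]; det(A-λI) = λ^2 + 4.
λ = 0 ± 2i: zero real part.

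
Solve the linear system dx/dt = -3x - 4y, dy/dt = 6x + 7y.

x(t) = -2c_1e^(3t) - c_2e^(t), y(t) = 3c_1e^(3t) + c_2e^(t)

Coefficient matrix A = [[-3, -4], [6, 7]].
Characteristic polynomial det(A - λI) = λ^2 - 4λ + 3 = 0.
Eigenvalues λ = 3, 1.
For λ=3: (A-λI) row 1 is [-6, -4], so an eigenvector is (-2, 3).
For λ=1: (A-λI) row 1 is [-4, -4], so an eigenvector is (-1, 1).
General solution: c_1e^(3t)(-2,3) + c_2e^(t)(-1,1).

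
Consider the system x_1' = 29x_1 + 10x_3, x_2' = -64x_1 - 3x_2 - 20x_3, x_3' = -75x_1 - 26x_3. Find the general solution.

x_1(t) = -C_1e^(-t) - 2C_2e^(4t), x_2(t) = 2C_1e^(-t) + 4C_2e^(4t) + C_3e^(-3t), x_3(t) = 3C_1e^(-t) + 5C_2e^(4t)

Coefficient matrix A = [[29, 0, 10], [-64, -3, -20], [-75, 0, -26]].
det(A - λI) = 0 gives eigenvalues λ = -1, 4, -3.
For λ=-1: eigenvector (-1,2,3).
For λ=4: eigenvector (-2,4,5).
For λ=-3: eigenvector (0,1,0).
General solution: C_1e^(-t)(-1,2,3) + C_2e^(4t)(-2,4,5) + C_3e^(-3t)(0,1,0).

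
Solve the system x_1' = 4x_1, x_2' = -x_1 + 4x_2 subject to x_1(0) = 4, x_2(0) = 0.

x_1(t) = 4e^(4t), x_2(t) = -4te^(4t)

Coefficient matrix A = [[4, 0], [-1, 4]].
Characteristic polynomial det(A - λI) = λ^2 - 8λ + 16 = 0.
Single eigenvalue λ = 4 with algebraic multiplicity 2.
Eigenvector v = (0,1); generalized eigenvector w with (A-λI)w=v is (-1,2).
General solution: e^(4t)[c_1·v + c_2·(t·v + w)].
Applying x_1(0)=4, x_2(0)=0 gives c_1=8, c_2=-4.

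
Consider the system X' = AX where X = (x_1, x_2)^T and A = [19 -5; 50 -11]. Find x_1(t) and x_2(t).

Coefficient matrix A = [[19, -5], [50, -11]].
Characteristic polynomial det(A - λI) = λ^2 - 8λ + 41 = 0.
Eigenvalues λ = 4 ± 5i (complex conjugate pair).
For λ=4+5i: an eigenvector is (1,3) - i(0,1) = (1, 3 - i).
A real fundamental pair from Re and Im of e^((4+5i)t)v: X_1 = e^(4t)(cos(5t)·(1,3) + sin(5t)·(0,1)), X_2 = e^(4t)(sin(5t)·(1,3) - cos(5t)·(0,1)).
General solution: K_1X_1 + K_2X_2.

x_1(t) = K_1e^(4t)cos(5t) + K_2e^(4t)sin(5t), x_2(t) = K_1e^(4t)sin(5t) + 3K_1e^(4t)cos(5t) + 3K_2e^(4t)sin(5t) - K_2e^(4t)cos(5t)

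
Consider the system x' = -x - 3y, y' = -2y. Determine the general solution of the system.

Coefficient matrix A = [[-1, -3], [0, -2]].
Characteristic polynomial det(A - λI) = λ^2 + 3λ + 2 = 0.
Eigenvalues λ = -1, -2.
For λ=-1: (A-λI) row 1 is [0, -3], so an eigenvector is (1, 0).
For λ=-2: (A-λI) row 1 is [1, -3], so an eigenvector is (-3, -1).
General solution: C_1e^(-t)(1,0) + C_2e^(-2t)(-3,-1).

x(t) = C_1e^(-t) - 3C_2e^(-2t), y(t) = -C_2e^(-2t)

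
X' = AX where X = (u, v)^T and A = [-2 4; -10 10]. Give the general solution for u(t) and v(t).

u(t) = -K_1e^(4t)sin(2t) - K_1e^(4t)cos(2t) - K_2e^(4t)sin(2t) + K_2e^(4t)cos(2t), v(t) = -K_1e^(4t)sin(2t) - 2K_1e^(4t)cos(2t) - 2K_2e^(4t)sin(2t) + K_2e^(4t)cos(2t)

Coefficient matrix A = [[-2, 4], [-10, 10]].
Characteristic polynomial det(A - λI) = λ^2 - 8λ + 20 = 0.
Eigenvalues λ = 4 ± 2i (complex conjugate pair).
For λ=4+2i: an eigenvector is (-1,-2) - i(-1,-1) = (-1 + i, -2 + i).
A real fundamental pair from Re and Im of e^((4+2i)t)v: X_1 = e^(4t)(cos(2t)·(-1,-2) + sin(2t)·(-1,-1)), X_2 = e^(4t)(sin(2t)·(-1,-2) - cos(2t)·(-1,-1)).
General solution: K_1X_1 + K_2X_2.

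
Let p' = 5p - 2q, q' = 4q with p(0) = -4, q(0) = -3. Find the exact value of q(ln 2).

A = [[5,-2],[0,4]]; eigenvalues λ = 5, 4.
Eigenvectors: (1,0) for λ=5, (2,1) for λ=4.
From the initial condition, c_1 = 2, c_2 = -3.
q(ln 2) = (2)(2^5)(0) + (-3)(2^4)(1) = -48.

-48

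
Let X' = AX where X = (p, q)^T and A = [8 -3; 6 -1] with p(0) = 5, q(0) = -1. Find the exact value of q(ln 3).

2565

A = [[8,-3],[6,-1]]; eigenvalues λ = 5, 2.
Eigenvectors: (1,1) for λ=5, (-1,-2) for λ=2.
From the initial condition, c_1 = 11, c_2 = 6.
q(ln 3) = (11)(3^5)(1) + (6)(3^2)(-2) = 2565.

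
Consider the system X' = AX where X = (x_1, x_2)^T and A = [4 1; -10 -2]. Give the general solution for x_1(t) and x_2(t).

x_1(t) = C_1e^(t)sin(t) - C_2e^(t)cos(t), x_2(t) = -3C_1e^(t)sin(t) + C_1e^(t)cos(t) + C_2e^(t)sin(t) + 3C_2e^(t)cos(t)

Coefficient matrix A = [[4, 1], [-10, -2]].
Characteristic polynomial det(A - λI) = λ^2 - 2λ + 2 = 0.
Eigenvalues λ = 1 ± i (complex conjugate pair).
For λ=1+i: an eigenvector is (0,1) - i(1,-3) = (0 - i, 1 + 3i).
A real fundamental pair from Re and Im of e^((1+i)t)v: X_1 = e^(t)(cos(t)·(0,1) + sin(t)·(1,-3)), X_2 = e^(t)(sin(t)·(0,1) - cos(t)·(1,-3)).
General solution: C_1X_1 + C_2X_2.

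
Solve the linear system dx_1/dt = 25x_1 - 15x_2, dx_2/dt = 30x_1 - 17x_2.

x_1(t) = -K_1e^(4t)sin(3t) + 2K_1e^(4t)cos(3t) + 2K_2e^(4t)sin(3t) + K_2e^(4t)cos(3t), x_2(t) = -K_1e^(4t)sin(3t) + 3K_1e^(4t)cos(3t) + 3K_2e^(4t)sin(3t) + K_2e^(4t)cos(3t)

Coefficient matrix A = [[25, -15], [30, -17]].
Characteristic polynomial det(A - λI) = λ^2 - 8λ + 25 = 0.
Eigenvalues λ = 4 ± 3i (complex conjugate pair).
For λ=4+3i: an eigenvector is (2,3) - i(-1,-1) = (2 + i, 3 + i).
A real fundamental pair from Re and Im of e^((4+3i)t)v: X_1 = e^(4t)(cos(3t)·(2,3) + sin(3t)·(-1,-1)), X_2 = e^(4t)(sin(3t)·(2,3) - cos(3t)·(-1,-1)).
General solution: K_1X_1 + K_2X_2.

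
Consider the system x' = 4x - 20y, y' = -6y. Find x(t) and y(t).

x(t) = 2c_1e^(-6t) + c_2e^(4t), y(t) = c_1e^(-6t)

Coefficient matrix A = [[4, -20], [0, -6]].
Characteristic polynomial det(A - λI) = λ^2 + 2λ - 24 = 0.
Eigenvalues λ = -6, 4.
For λ=-6: (A-λI) row 1 is [10, -20], so an eigenvector is (2, 1).
For λ=4: (A-λI) row 1 is [0, -20], so an eigenvector is (1, 0).
General solution: c_1e^(-6t)(2,1) + c_2e^(4t)(1,0).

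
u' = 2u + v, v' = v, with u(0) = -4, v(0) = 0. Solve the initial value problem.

Coefficient matrix A = [[2, 1], [0, 1]].
Characteristic polynomial det(A - λI) = λ^2 - 3λ + 2 = 0.
Eigenvalues λ = 2, 1.
For λ=2: (A-λI) row 1 is [0, 1], so an eigenvector is (-1, 0).
For λ=1: (A-λI) row 1 is [1, 1], so an eigenvector is (-1, 1).
General solution: C_1e^(2t)(-1,0) + C_2e^(t)(-1,1).
Applying u(0)=-4, v(0)=0 gives C_1=4, C_2=0.

u(t) = -4e^(2t), v(t) = 0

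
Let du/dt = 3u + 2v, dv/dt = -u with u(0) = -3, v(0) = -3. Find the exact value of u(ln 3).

A = [[3,2],[-1,0]]; eigenvalues λ = 1, 2.
Eigenvectors: (-1,1) for λ=1, (-2,1) for λ=2.
From the initial condition, c_1 = -9, c_2 = 6.
u(ln 3) = (-9)(3^1)(-1) + (6)(3^2)(-2) = -81.

-81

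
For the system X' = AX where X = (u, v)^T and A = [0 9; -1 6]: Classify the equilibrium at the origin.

A = [[0,9],[-1,6]]; det(A-λI) = λ^2 - 6λ + 9.
repeated λ = 3 with a single eigenvector.

unstable improper node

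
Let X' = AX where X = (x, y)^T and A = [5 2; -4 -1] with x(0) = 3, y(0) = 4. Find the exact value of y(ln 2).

-52

A = [[5,2],[-4,-1]]; eigenvalues λ = 3, 1.
Eigenvectors: (1,-1) for λ=3, (1,-2) for λ=1.
From the initial condition, c_1 = 10, c_2 = -7.
y(ln 2) = (10)(2^3)(-1) + (-7)(2^1)(-2) = -52.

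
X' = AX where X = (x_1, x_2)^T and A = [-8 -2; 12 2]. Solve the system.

Coefficient matrix A = [[-8, -2], [12, 2]].
Characteristic polynomial det(A - λI) = λ^2 + 6λ + 8 = 0.
Eigenvalues λ = -4, -2.
For λ=-4: (A-λI) row 1 is [-4, -2], so an eigenvector is (-1, 2).
For λ=-2: (A-λI) row 1 is [-6, -2], so an eigenvector is (-1, 3).
General solution: C_1e^(-4t)(-1,2) + C_2e^(-2t)(-1,3).

x_1(t) = -C_1e^(-4t) - C_2e^(-2t), x_2(t) = 2C_1e^(-4t) + 3C_2e^(-2t)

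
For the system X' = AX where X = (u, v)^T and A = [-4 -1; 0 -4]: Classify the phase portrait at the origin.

stable improper node

A = [[-4,-1],[0,-4]]; det(A-λI) = λ^2 + 8λ + 16.
repeated λ = -4 with a single eigenvector.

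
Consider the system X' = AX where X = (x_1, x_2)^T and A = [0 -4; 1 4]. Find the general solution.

Coefficient matrix A = [[0, -4], [1, 4]].
Characteristic polynomial det(A - λI) = λ^2 - 4λ + 4 = 0.
Single eigenvalue λ = 2 with algebraic multiplicity 2.
Eigenvector v = (2,-1); generalized eigenvector w with (A-λI)w=v is (-1,0).
General solution: e^(2t)[K_1·v + K_2·(t·v + w)].

x_1(t) = 2K_1e^(2t) + 2K_2te^(2t) - K_2e^(2t), x_2(t) = -K_1e^(2t) - K_2te^(2t)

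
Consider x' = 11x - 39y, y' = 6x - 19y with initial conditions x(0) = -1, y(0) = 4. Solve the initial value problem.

x(t) = -57e^(-4t)sin(3t) - e^(-4t)cos(3t), y(t) = -22e^(-4t)sin(3t) + 4e^(-4t)cos(3t)

Coefficient matrix A = [[11, -39], [6, -19]].
Characteristic polynomial det(A - λI) = λ^2 + 8λ + 25 = 0.
Eigenvalues λ = -4 ± 3i (complex conjugate pair).
For λ=-4+3i: an eigenvector is (-3,-1) - i(-2,-1) = (-3 + 2i, -1 + i).
A real fundamental pair from Re and Im of e^((-4+3i)t)v: X_1 = e^(-4t)(cos(3t)·(-3,-1) + sin(3t)·(-2,-1)), X_2 = e^(-4t)(sin(3t)·(-3,-1) - cos(3t)·(-2,-1)).
General solution: K_1X_1 + K_2X_2.
Applying x(0)=-1, y(0)=4 gives K_1=9, K_2=13.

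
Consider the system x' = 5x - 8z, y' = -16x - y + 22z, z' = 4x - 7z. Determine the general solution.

Coefficient matrix A = [[5, 0, -8], [-16, -1, 22], [4, 0, -7]].
det(A - λI) = 0 gives eigenvalues λ = 1, -1, -3.
For λ=1: eigenvector (2,-5,1).
For λ=-1: eigenvector (0,1,0).
For λ=-3: eigenvector (1,-3,1).
General solution: c_1e^(t)(2,-5,1) + c_2e^(-t)(0,1,0) + c_3e^(-3t)(1,-3,1).

x(t) = 2c_1e^(t) + c_3e^(-3t), y(t) = -5c_1e^(t) + c_2e^(-t) - 3c_3e^(-3t), z(t) = c_1e^(t) + c_3e^(-3t)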